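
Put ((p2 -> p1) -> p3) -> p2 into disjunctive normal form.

((p2 -> p1) -> p3) -> p2
= ~((p2 -> p1) -> p3) | p2
= ~(~(p2 -> p1) | p3) | p2
= ~(~(~p2 | p1) | p3) | p2
= (~~(~p2 | p1) & ~p3) | p2
= ((~p2 | p1) & ~p3) | p2
= (~p2 & ~p3) | (p1 & ~p3) | p2

(~p2 & ~p3) | (p1 & ~p3) | p2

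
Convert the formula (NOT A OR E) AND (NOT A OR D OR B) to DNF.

NOT A OR (E AND D) OR (E AND B)

(NOT A OR E) AND (NOT A OR D OR B)
≡ (NOT A AND NOT A) OR (NOT A AND D) OR (NOT A AND B) OR (E AND NOT A) OR (E AND D) OR (E AND B)   [distribute AND over OR]
≡ NOT A OR (E AND D) OR (E AND B)   [simplify]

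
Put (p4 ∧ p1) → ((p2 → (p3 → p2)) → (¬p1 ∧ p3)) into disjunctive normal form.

¬p4 ∨ ¬p1

(p4 ∧ p1) → ((p2 → (p3 → p2)) → (¬p1 ∧ p3))
≡ ¬(p4 ∧ p1) ∨ ((p2 → (p3 → p2)) → (¬p1 ∧ p3))
≡ ¬(p4 ∧ p1) ∨ ¬(p2 → (p3 → p2)) ∨ (¬p1 ∧ p3)
≡ ¬(p4 ∧ p1) ∨ ¬(¬p2 ∨ (p3 → p2)) ∨ (¬p1 ∧ p3)
≡ ¬(p4 ∧ p1) ∨ ¬(¬p2 ∨ ¬p3 ∨ p2) ∨ (¬p1 ∧ p3)
≡ ¬p4 ∨ ¬p1 ∨ ¬(¬p2 ∨ ¬p3 ∨ p2) ∨ (¬p1 ∧ p3)
≡ ¬p4 ∨ ¬p1 ∨ (¬¬p2 ∧ ¬¬p3 ∧ ¬p2) ∨ (¬p1 ∧ p3)
≡ ¬p4 ∨ ¬p1 ∨ (p2 ∧ ¬¬p3 ∧ ¬p2) ∨ (¬p1 ∧ p3)
≡ ¬p4 ∨ ¬p1 ∨ (p2 ∧ p3 ∧ ¬p2) ∨ (¬p1 ∧ p3)
≡ ¬p4 ∨ ¬p1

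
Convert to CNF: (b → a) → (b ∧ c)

(b → a) → (b ∧ c)
= ¬(b → a) ∨ (b ∧ c)   [eliminate →]
= ¬(¬b ∨ a) ∨ (b ∧ c)   [eliminate →]
= (¬¬b ∧ ¬a) ∨ (b ∧ c)   [De Morgan]
= (b ∧ ¬a) ∨ (b ∧ c)   [double negation]
= (b ∨ b) ∧ (b ∨ c) ∧ (¬a ∨ b) ∧ (¬a ∨ c)   [distribute ∨ over ∧]
= b ∧ (¬a ∨ c)   [simplify]

b ∧ (¬a ∨ c)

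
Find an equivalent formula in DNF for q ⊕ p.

(q ∧ ¬p) ∨ (¬q ∧ p)

q ⊕ p
≡ (q ∧ ¬p) ∨ (¬q ∧ p)   (expand ⊕)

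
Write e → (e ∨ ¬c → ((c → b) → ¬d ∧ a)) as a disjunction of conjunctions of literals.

¬e ∨ c ∧ ¬b ∨ ¬d ∧ a

e → (e ∨ ¬c → ((c → b) → ¬d ∧ a))
≡ ¬e ∨ (e ∨ ¬c → ((c → b) → ¬d ∧ a))   [eliminate →]
≡ ¬e ∨ ¬(e ∨ ¬c) ∨ ((c → b) → ¬d ∧ a)   [eliminate →]
≡ ¬e ∨ ¬(e ∨ ¬c) ∨ ¬(c → b) ∨ ¬d ∧ a   [eliminate →]
≡ ¬e ∨ ¬(e ∨ ¬c) ∨ ¬(¬c ∨ b) ∨ ¬d ∧ a   [eliminate →]
≡ ¬e ∨ ¬e ∧ ¬¬c ∨ ¬(¬c ∨ b) ∨ ¬d ∧ a   [De Morgan]
≡ ¬e ∨ ¬e ∧ c ∨ ¬(¬c ∨ b) ∨ ¬d ∧ a   [double negation]
≡ ¬e ∨ ¬e ∧ c ∨ ¬¬c ∧ ¬b ∨ ¬d ∧ a   [De Morgan]
≡ ¬e ∨ ¬e ∧ c ∨ c ∧ ¬b ∨ ¬d ∧ a   [double negation]
≡ ¬e ∨ c ∧ ¬b ∨ ¬d ∧ a   [simplify]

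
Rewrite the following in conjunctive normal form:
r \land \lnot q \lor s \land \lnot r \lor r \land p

r \land \lnot q \lor s \land \lnot r \lor r \land p
⇔ (r \lor s \lor r) \land (r \lor s \lor p) \land (r \lor \lnot r \lor r) \land (r \lor \lnot r \lor p) \land (\lnot q \lor s \lor r) \land (\lnot q \lor s \lor p) \land (\lnot q \lor \lnot r \lor r) \land (\lnot q \lor \lnot r \lor p)   — distribute \lor over \land
⇔ (r \lor s) \land (\lnot q \lor s \lor p) \land (\lnot q \lor \lnot r \lor p)   — simplify

(r \lor s) \land (\lnot q \lor s \lor p) \land (\lnot q \lor \lnot r \lor p)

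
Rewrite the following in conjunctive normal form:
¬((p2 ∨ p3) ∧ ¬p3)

¬((p2 ∨ p3) ∧ ¬p3)
⇔ ¬(p2 ∨ p3) ∨ ¬¬p3   [De Morgan]
⇔ ¬p2 ∧ ¬p3 ∨ ¬¬p3   [De Morgan]
⇔ ¬p2 ∧ ¬p3 ∨ p3   [double negation]
⇔ (¬p2 ∨ p3) ∧ (¬p3 ∨ p3)   [distribute ∨ over ∧]
⇔ ¬p2 ∨ p3   [simplify]

¬p2 ∨ p3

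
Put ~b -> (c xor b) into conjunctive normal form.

~b -> (c xor b)
= ~~b | (c xor b)   [eliminate ->]
= ~~b | ((c | b) & ~(c & b))   [expand xor]
= b | ((c | b) & ~(c & b))   [double negation]
= b | ((c | b) & (~c | ~b))   [De Morgan]
= (b | c | b) & (b | ~c | ~b)   [distribute | over &]
= b | c   [simplify]

b | c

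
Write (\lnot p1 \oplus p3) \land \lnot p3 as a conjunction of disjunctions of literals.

(\lnot p1 \oplus p3) \land \lnot p3
≡ (\lnot p1 \lor p3) \land \lnot (\lnot p1 \land p3) \land \lnot p3
≡ (\lnot p1 \lor p3) \land (\lnot \lnot p1 \lor \lnot p3) \land \lnot p3
≡ (\lnot p1 \lor p3) \land (p1 \lor \lnot p3) \land \lnot p3
≡ (\lnot p1 \lor p3) \land \lnot p3

(\lnot p1 \lor p3) \land \lnot p3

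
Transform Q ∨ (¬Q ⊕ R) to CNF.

Q ∨ (¬Q ⊕ R)
⇔ Q ∨ (¬Q ∨ R) ∧ ¬(¬Q ∧ R)   (expand ⊕)
⇔ Q ∨ (¬Q ∨ R) ∧ (¬¬Q ∨ ¬R)   (De Morgan)
⇔ Q ∨ (¬Q ∨ R) ∧ (Q ∨ ¬R)   (double negation)
⇔ (Q ∨ ¬Q ∨ R) ∧ (Q ∨ Q ∨ ¬R)   (distribute ∨ over ∧)
⇔ Q ∨ ¬R   (simplify)

Q ∨ ¬R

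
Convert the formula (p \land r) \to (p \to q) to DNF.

\lnot p \lor \lnot r \lor q

(p \land r) \to (p \to q)
≡ \lnot (p \land r) \lor (p \to q)   [eliminate \to]
≡ \lnot (p \land r) \lor \lnot p \lor q   [eliminate \to]
≡ \lnot p \lor \lnot r \lor \lnot p \lor q   [De Morgan]
≡ \lnot p \lor \lnot r \lor q   [simplify]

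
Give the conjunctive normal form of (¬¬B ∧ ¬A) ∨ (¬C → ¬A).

(¬¬B ∧ ¬A) ∨ (¬C → ¬A)
≡ (¬¬B ∧ ¬A) ∨ ¬¬C ∨ ¬A   [eliminate →]
≡ (B ∧ ¬A) ∨ ¬¬C ∨ ¬A   [double negation]
≡ (B ∧ ¬A) ∨ C ∨ ¬A   [double negation]
≡ (B ∨ C ∨ ¬A) ∧ (¬A ∨ C ∨ ¬A)   [distribute ∨ over ∧]
≡ ¬A ∨ C   [simplify]

¬A ∨ C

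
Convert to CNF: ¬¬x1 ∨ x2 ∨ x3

¬¬x1 ∨ x2 ∨ x3
⇔ x1 ∨ x2 ∨ x3   [double negation]

x1 ∨ x2 ∨ x3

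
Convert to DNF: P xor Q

P xor Q
= (P & ~Q) | (~P & Q)

(P & ~Q) | (~P & Q)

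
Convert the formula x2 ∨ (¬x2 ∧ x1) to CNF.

x2 ∨ (¬x2 ∧ x1)
⇔ (x2 ∨ ¬x2) ∧ (x2 ∨ x1)   [distribute ∨ over ∧]
⇔ x2 ∨ x1   [simplify]

x2 ∨ x1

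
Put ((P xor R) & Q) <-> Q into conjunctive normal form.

((P xor R) & Q) <-> Q
≡ (((P xor R) & Q) -> Q) & (Q -> ((P xor R) & Q))   — eliminate <->
≡ (~((P xor R) & Q) | Q) & (Q -> ((P xor R) & Q))   — eliminate ->
≡ (~((P | R) & ~(P & R) & Q) | Q) & (Q -> ((P xor R) & Q))   — expand xor
≡ (~((P | R) & ~(P & R) & Q) | Q) & (~Q | ((P xor R) & Q))   — eliminate ->
≡ (~((P | R) & ~(P & R) & Q) | Q) & (~Q | ((P | R) & ~(P & R) & Q))   — expand xor
≡ (~(P | R) | ~~(P & R) | ~Q | Q) & (~Q | ((P | R) & ~(P & R) & Q))   — De Morgan
≡ ((~P & ~R) | ~~(P & R) | ~Q | Q) & (~Q | ((P | R) & ~(P & R) & Q))   — De Morgan
≡ ((~P & ~R) | (P & R) | ~Q | Q) & (~Q | ((P | R) & ~(P & R) & Q))   — double negation
≡ ((~P & ~R) | (P & R) | ~Q | Q) & (~Q | ((P | R) & (~P | ~R) & Q))   — De Morgan
≡ (~P | P | ~Q | Q) & (~P | R | ~Q | Q) & (~R | P | ~Q | Q) & (~R | R | ~Q | Q) & (~Q | P | R) & (~Q | ~P | ~R) & (~Q | Q)   — distribute | over &
≡ (~Q | P | R) & (~Q | ~P | ~R)   — simplify

(~Q | P | R) & (~Q | ~P | ~R)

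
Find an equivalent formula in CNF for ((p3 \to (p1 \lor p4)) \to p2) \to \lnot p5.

(\lnot p3 \lor p1 \lor p4 \lor \lnot p5) \land (\lnot p2 \lor \lnot p5)

((p3 \to (p1 \lor p4)) \to p2) \to \lnot p5
≡ \lnot ((p3 \to (p1 \lor p4)) \to p2) \lor \lnot p5   — eliminate \to
≡ \lnot (\lnot (p3 \to (p1 \lor p4)) \lor p2) \lor \lnot p5   — eliminate \to
≡ \lnot (\lnot (\lnot p3 \lor p1 \lor p4) \lor p2) \lor \lnot p5   — eliminate \to
≡ (\lnot \lnot (\lnot p3 \lor p1 \lor p4) \land \lnot p2) \lor \lnot p5   — De Morgan
≡ ((\lnot p3 \lor p1 \lor p4) \land \lnot p2) \lor \lnot p5   — double negation
≡ (\lnot p3 \lor p1 \lor p4 \lor \lnot p5) \land (\lnot p2 \lor \lnot p5)   — distribute \lor over \land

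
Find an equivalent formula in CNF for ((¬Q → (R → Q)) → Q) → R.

¬Q ∨ R

((¬Q → (R → Q)) → Q) → R
= ¬((¬Q → (R → Q)) → Q) ∨ R   [eliminate →]
= ¬(¬(¬Q → (R → Q)) ∨ Q) ∨ R   [eliminate →]
= ¬(¬(¬¬Q ∨ (R → Q)) ∨ Q) ∨ R   [eliminate →]
= ¬(¬(¬¬Q ∨ ¬R ∨ Q) ∨ Q) ∨ R   [eliminate →]
= ¬¬(¬¬Q ∨ ¬R ∨ Q) ∧ ¬Q ∨ R   [De Morgan]
= (¬¬Q ∨ ¬R ∨ Q) ∧ ¬Q ∨ R   [double negation]
= (Q ∨ ¬R ∨ Q) ∧ ¬Q ∨ R   [double negation]
= (Q ∨ ¬R ∨ Q ∨ R) ∧ (¬Q ∨ R)   [distribute ∨ over ∧]
= ¬Q ∨ R   [simplify]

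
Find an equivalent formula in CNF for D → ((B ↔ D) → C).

D → ((B ↔ D) → C)
≡ ¬D ∨ ((B ↔ D) → C)   [eliminate →]
≡ ¬D ∨ ¬(B ↔ D) ∨ C   [eliminate →]
≡ ¬D ∨ ¬((B → D) ∧ (D → B)) ∨ C   [eliminate ↔]
≡ ¬D ∨ ¬((¬B ∨ D) ∧ (D → B)) ∨ C   [eliminate →]
≡ ¬D ∨ ¬((¬B ∨ D) ∧ (¬D ∨ B)) ∨ C   [eliminate →]
≡ ¬D ∨ ¬(¬B ∨ D) ∨ ¬(¬D ∨ B) ∨ C   [De Morgan]
≡ ¬D ∨ (¬¬B ∧ ¬D) ∨ ¬(¬D ∨ B) ∨ C   [De Morgan]
≡ ¬D ∨ (B ∧ ¬D) ∨ ¬(¬D ∨ B) ∨ C   [double negation]
≡ ¬D ∨ (B ∧ ¬D) ∨ (¬¬D ∧ ¬B) ∨ C   [De Morgan]
≡ ¬D ∨ (B ∧ ¬D) ∨ (D ∧ ¬B) ∨ C   [double negation]
≡ (¬D ∨ B ∨ D ∨ C) ∧ (¬D ∨ B ∨ ¬B ∨ C) ∧ (¬D ∨ ¬D ∨ D ∨ C) ∧ (¬D ∨ ¬D ∨ ¬B ∨ C)   [distribute ∨ over ∧]
≡ ¬D ∨ ¬B ∨ C   [simplify]

¬D ∨ ¬B ∨ C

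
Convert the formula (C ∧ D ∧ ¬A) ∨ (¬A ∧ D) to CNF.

D ∧ ¬A

(C ∧ D ∧ ¬A) ∨ (¬A ∧ D)
= (C ∨ ¬A) ∧ (C ∨ D) ∧ (D ∨ ¬A) ∧ (D ∨ D) ∧ (¬A ∨ ¬A) ∧ (¬A ∨ D)   [distribute ∨ over ∧]
= D ∧ ¬A   [simplify]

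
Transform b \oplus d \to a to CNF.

b \oplus d \to a
≡ \lnot (b \oplus d) \lor a   [eliminate \to]
≡ \lnot ((b \lor d) \land \lnot (b \land d)) \lor a   [expand \oplus]
≡ \lnot (b \lor d) \lor \lnot \lnot (b \land d) \lor a   [De Morgan]
≡ \lnot b \land \lnot d \lor \lnot \lnot (b \land d) \lor a   [De Morgan]
≡ \lnot b \land \lnot d \lor b \land d \lor a   [double negation]
≡ (\lnot b \lor b \lor a) \land (\lnot b \lor d \lor a) \land (\lnot d \lor b \lor a) \land (\lnot d \lor d \lor a)   [distribute \lor over \land]
≡ (\lnot b \lor d \lor a) \land (\lnot d \lor b \lor a)   [simplify]

(\lnot b \lor d \lor a) \land (\lnot d \lor b \lor a)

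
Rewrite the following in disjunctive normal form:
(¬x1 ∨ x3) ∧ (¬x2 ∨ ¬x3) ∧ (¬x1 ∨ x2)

(¬x1 ∧ ¬x2) ∨ (¬x1 ∧ ¬x3)

(¬x1 ∨ x3) ∧ (¬x2 ∨ ¬x3) ∧ (¬x1 ∨ x2)
⇔ (¬x1 ∧ ¬x2 ∧ ¬x1) ∨ (¬x1 ∧ ¬x2 ∧ x2) ∨ (¬x1 ∧ ¬x3 ∧ ¬x1) ∨ (¬x1 ∧ ¬x3 ∧ x2) ∨ (x3 ∧ ¬x2 ∧ ¬x1) ∨ (x3 ∧ ¬x2 ∧ x2) ∨ (x3 ∧ ¬x3 ∧ ¬x1) ∨ (x3 ∧ ¬x3 ∧ x2)   [distribute ∧ over ∨]
⇔ (¬x1 ∧ ¬x2) ∨ (¬x1 ∧ ¬x3)   [simplify]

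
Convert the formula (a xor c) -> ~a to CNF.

(a xor c) -> ~a
⇔ ~(a xor c) | ~a   (eliminate ->)
⇔ ~((a | c) & ~(a & c)) | ~a   (expand xor)
⇔ ~(a | c) | ~~(a & c) | ~a   (De Morgan)
⇔ (~a & ~c) | ~~(a & c) | ~a   (De Morgan)
⇔ (~a & ~c) | (a & c) | ~a   (double negation)
⇔ (~a | a | ~a) & (~a | c | ~a) & (~c | a | ~a) & (~c | c | ~a)   (distribute | over &)
⇔ ~a | c   (simplify)

~a | c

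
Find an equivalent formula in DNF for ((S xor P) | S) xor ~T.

((S xor P) | S) xor ~T
= (((S xor P) | S) & ~~T) | (~((S xor P) | S) & ~T)   — expand xor
= (((S & ~P) | (~S & P) | S) & ~~T) | (~((S xor P) | S) & ~T)   — expand xor
= (((S & ~P) | (~S & P) | S) & ~~T) | (~((S & ~P) | (~S & P) | S) & ~T)   — expand xor
= (((S & ~P) | (~S & P) | S) & T) | (~((S & ~P) | (~S & P) | S) & ~T)   — double negation
= (((S & ~P) | (~S & P) | S) & T) | (~(S & ~P) & ~(~S & P) & ~S & ~T)   — De Morgan
= (((S & ~P) | (~S & P) | S) & T) | ((~S | ~~P) & ~(~S & P) & ~S & ~T)   — De Morgan
= (((S & ~P) | (~S & P) | S) & T) | ((~S | P) & ~(~S & P) & ~S & ~T)   — double negation
= (((S & ~P) | (~S & P) | S) & T) | ((~S | P) & (~~S | ~P) & ~S & ~T)   — De Morgan
= (((S & ~P) | (~S & P) | S) & T) | ((~S | P) & (S | ~P) & ~S & ~T)   — double negation
= (S & ~P & T) | (~S & P & T) | (S & T) | (~S & S & ~S & ~T) | (~S & ~P & ~S & ~T) | (P & S & ~S & ~T) | (P & ~P & ~S & ~T)   — distribute & over |
= (~S & P & T) | (S & T) | (~S & ~P & ~T)   — simplify

(~S & P & T) | (S & T) | (~S & ~P & ~T)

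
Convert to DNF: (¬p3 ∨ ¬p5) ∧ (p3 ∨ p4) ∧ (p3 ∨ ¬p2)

(¬p3 ∨ ¬p5) ∧ (p3 ∨ p4) ∧ (p3 ∨ ¬p2)
≡ (¬p3 ∧ p3 ∧ p3) ∨ (¬p3 ∧ p3 ∧ ¬p2) ∨ (¬p3 ∧ p4 ∧ p3) ∨ (¬p3 ∧ p4 ∧ ¬p2) ∨ (¬p5 ∧ p3 ∧ p3) ∨ (¬p5 ∧ p3 ∧ ¬p2) ∨ (¬p5 ∧ p4 ∧ p3) ∨ (¬p5 ∧ p4 ∧ ¬p2)   [distribute ∧ over ∨]
≡ (¬p3 ∧ p4 ∧ ¬p2) ∨ (¬p5 ∧ p3) ∨ (¬p5 ∧ p4 ∧ ¬p2)   [simplify]

(¬p3 ∧ p4 ∧ ¬p2) ∨ (¬p5 ∧ p3) ∨ (¬p5 ∧ p4 ∧ ¬p2)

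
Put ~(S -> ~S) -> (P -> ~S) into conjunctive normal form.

~(S -> ~S) -> (P -> ~S)
≡ ~~(S -> ~S) | (P -> ~S)   [eliminate ->]
≡ ~~(~S | ~S) | (P -> ~S)   [eliminate ->]
≡ ~~(~S | ~S) | ~P | ~S   [eliminate ->]
≡ ~S | ~S | ~P | ~S   [double negation]
≡ ~S | ~P   [simplify]

~S | ~P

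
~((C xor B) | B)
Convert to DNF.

~C & ~B

~((C xor B) | B)
≡ ~((C & ~B) | (~C & B) | B)   (expand xor)
≡ ~(C & ~B) & ~(~C & B) & ~B   (De Morgan)
≡ (~C | ~~B) & ~(~C & B) & ~B   (De Morgan)
≡ (~C | B) & ~(~C & B) & ~B   (double negation)
≡ (~C | B) & (~~C | ~B) & ~B   (De Morgan)
≡ (~C | B) & (C | ~B) & ~B   (double negation)
≡ (~C & C & ~B) | (~C & ~B & ~B) | (B & C & ~B) | (B & ~B & ~B)   (distribute & over |)
≡ ~C & ~B   (simplify)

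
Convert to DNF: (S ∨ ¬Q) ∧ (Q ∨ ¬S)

(S ∨ ¬Q) ∧ (Q ∨ ¬S)
≡ (S ∧ Q) ∨ (S ∧ ¬S) ∨ (¬Q ∧ Q) ∨ (¬Q ∧ ¬S)   [distribute ∧ over ∨]
≡ (S ∧ Q) ∨ (¬Q ∧ ¬S)   [simplify]

(S ∧ Q) ∨ (¬Q ∧ ¬S)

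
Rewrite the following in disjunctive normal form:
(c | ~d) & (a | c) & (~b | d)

(c | ~d) & (a | c) & (~b | d)
≡ (c & a & ~b) | (c & a & d) | (c & c & ~b) | (c & c & d) | (~d & a & ~b) | (~d & a & d) | (~d & c & ~b) | (~d & c & d)   [distribute & over |]
≡ (c & ~b) | (c & d) | (~d & a & ~b)   [simplify]

(c & ~b) | (c & d) | (~d & a & ~b)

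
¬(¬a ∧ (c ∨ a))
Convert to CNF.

a ∨ ¬c

¬(¬a ∧ (c ∨ a))
⇔ ¬¬a ∨ ¬(c ∨ a)   — De Morgan
⇔ a ∨ ¬(c ∨ a)   — double negation
⇔ a ∨ ¬c ∧ ¬a   — De Morgan
⇔ (a ∨ ¬c) ∧ (a ∨ ¬a)   — distribute ∨ over ∧
⇔ a ∨ ¬c   — simplify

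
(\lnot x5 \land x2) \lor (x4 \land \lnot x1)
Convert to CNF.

(\lnot x5 \land x2) \lor (x4 \land \lnot x1)
⇔ (\lnot x5 \lor x4) \land (\lnot x5 \lor \lnot x1) \land (x2 \lor x4) \land (x2 \lor \lnot x1)   — distribute \lor over \land

(\lnot x5 \lor x4) \land (\lnot x5 \lor \lnot x1) \land (x2 \lor x4) \land (x2 \lor \lnot x1)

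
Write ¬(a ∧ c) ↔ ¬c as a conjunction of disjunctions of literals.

a ∨ ¬c

¬(a ∧ c) ↔ ¬c
≡ (¬(a ∧ c) → ¬c) ∧ (¬c → ¬(a ∧ c))   — eliminate ↔
≡ (¬¬(a ∧ c) ∨ ¬c) ∧ (¬c → ¬(a ∧ c))   — eliminate →
≡ (¬¬(a ∧ c) ∨ ¬c) ∧ (¬¬c ∨ ¬(a ∧ c))   — eliminate →
≡ ((a ∧ c) ∨ ¬c) ∧ (¬¬c ∨ ¬(a ∧ c))   — double negation
≡ ((a ∧ c) ∨ ¬c) ∧ (c ∨ ¬(a ∧ c))   — double negation
≡ ((a ∧ c) ∨ ¬c) ∧ (c ∨ ¬a ∨ ¬c)   — De Morgan
≡ (a ∨ ¬c) ∧ (c ∨ ¬c) ∧ (c ∨ ¬a ∨ ¬c)   — distribute ∨ over ∧
≡ a ∨ ¬c   — simplify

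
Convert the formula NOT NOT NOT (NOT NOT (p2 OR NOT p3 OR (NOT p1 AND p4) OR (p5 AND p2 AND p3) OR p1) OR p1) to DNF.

NOT p2 AND p3 AND NOT p4 AND NOT p1

NOT NOT NOT (NOT NOT (p2 OR NOT p3 OR (NOT p1 AND p4) OR (p5 AND p2 AND p3) OR p1) OR p1)
⇔ NOT (NOT NOT (p2 OR NOT p3 OR (NOT p1 AND p4) OR (p5 AND p2 AND p3) OR p1) OR p1)   [double negation]
⇔ NOT NOT NOT (p2 OR NOT p3 OR (NOT p1 AND p4) OR (p5 AND p2 AND p3) OR p1) AND NOT p1   [De Morgan]
⇔ NOT (p2 OR NOT p3 OR (NOT p1 AND p4) OR (p5 AND p2 AND p3) OR p1) AND NOT p1   [double negation]
⇔ NOT p2 AND NOT NOT p3 AND NOT (NOT p1 AND p4) AND NOT (p5 AND p2 AND p3) AND NOT p1 AND NOT p1   [De Morgan]
⇔ NOT p2 AND p3 AND NOT (NOT p1 AND p4) AND NOT (p5 AND p2 AND p3) AND NOT p1 AND NOT p1   [double negation]
⇔ NOT p2 AND p3 AND (NOT NOT p1 OR NOT p4) AND NOT (p5 AND p2 AND p3) AND NOT p1 AND NOT p1   [De Morgan]
⇔ NOT p2 AND p3 AND (p1 OR NOT p4) AND NOT (p5 AND p2 AND p3) AND NOT p1 AND NOT p1   [double negation]
⇔ NOT p2 AND p3 AND (p1 OR NOT p4) AND (NOT p5 OR NOT p2 OR NOT p3) AND NOT p1 AND NOT p1   [De Morgan]
⇔ (NOT p2 AND p3 AND p1 AND NOT p5 AND NOT p1 AND NOT p1) OR (NOT p2 AND p3 AND p1 AND NOT p2 AND NOT p1 AND NOT p1) OR (NOT p2 AND p3 AND p1 AND NOT p3 AND NOT p1 AND NOT p1) OR (NOT p2 AND p3 AND NOT p4 AND NOT p5 AND NOT p1 AND NOT p1) OR (NOT p2 AND p3 AND NOT p4 AND NOT p2 AND NOT p1 AND NOT p1) OR (NOT p2 AND p3 AND NOT p4 AND NOT p3 AND NOT p1 AND NOT p1)   [distribute AND over OR]
⇔ NOT p2 AND p3 AND NOT p4 AND NOT p1   [simplify]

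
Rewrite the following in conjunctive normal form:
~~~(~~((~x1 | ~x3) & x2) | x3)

(x1 | ~x2) & (x3 | ~x2) & ~x3

~~~(~~((~x1 | ~x3) & x2) | x3)
≡ ~(~~((~x1 | ~x3) & x2) | x3)   [double negation]
≡ ~~~((~x1 | ~x3) & x2) & ~x3   [De Morgan]
≡ ~((~x1 | ~x3) & x2) & ~x3   [double negation]
≡ (~(~x1 | ~x3) | ~x2) & ~x3   [De Morgan]
≡ ((~~x1 & ~~x3) | ~x2) & ~x3   [De Morgan]
≡ ((x1 & ~~x3) | ~x2) & ~x3   [double negation]
≡ ((x1 & x3) | ~x2) & ~x3   [double negation]
≡ (x1 | ~x2) & (x3 | ~x2) & ~x3   [distribute | over &]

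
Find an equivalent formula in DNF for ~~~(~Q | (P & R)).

~~~(~Q | (P & R))
≡ ~(~Q | (P & R))   [double negation]
≡ ~~Q & ~(P & R)   [De Morgan]
≡ Q & ~(P & R)   [double negation]
≡ Q & (~P | ~R)   [De Morgan]
≡ (Q & ~P) | (Q & ~R)   [distribute & over |]

(Q & ~P) | (Q & ~R)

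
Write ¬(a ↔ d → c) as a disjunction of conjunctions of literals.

a ∧ d ∧ ¬c ∨ ¬d ∧ ¬a ∨ c ∧ ¬a

¬(a ↔ d → c)
⇔ ¬((a → (d → c)) ∧ ((d → c) → a))   [eliminate ↔]
⇔ ¬((¬a ∨ (d → c)) ∧ ((d → c) → a))   [eliminate →]
⇔ ¬((¬a ∨ ¬d ∨ c) ∧ ((d → c) → a))   [eliminate →]
⇔ ¬((¬a ∨ ¬d ∨ c) ∧ (¬(d → c) ∨ a))   [eliminate →]
⇔ ¬((¬a ∨ ¬d ∨ c) ∧ (¬(¬d ∨ c) ∨ a))   [eliminate →]
⇔ ¬(¬a ∨ ¬d ∨ c) ∨ ¬(¬(¬d ∨ c) ∨ a)   [De Morgan]
⇔ ¬¬a ∧ ¬¬d ∧ ¬c ∨ ¬(¬(¬d ∨ c) ∨ a)   [De Morgan]
⇔ a ∧ ¬¬d ∧ ¬c ∨ ¬(¬(¬d ∨ c) ∨ a)   [double negation]
⇔ a ∧ d ∧ ¬c ∨ ¬(¬(¬d ∨ c) ∨ a)   [double negation]
⇔ a ∧ d ∧ ¬c ∨ ¬¬(¬d ∨ c) ∧ ¬a   [De Morgan]
⇔ a ∧ d ∧ ¬c ∨ (¬d ∨ c) ∧ ¬a   [double negation]
⇔ a ∧ d ∧ ¬c ∨ ¬d ∧ ¬a ∨ c ∧ ¬a   [distribute ∧ over ∨]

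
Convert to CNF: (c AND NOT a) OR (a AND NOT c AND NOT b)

(c AND NOT a) OR (a AND NOT c AND NOT b)
≡ (c OR a) AND (c OR NOT c) AND (c OR NOT b) AND (NOT a OR a) AND (NOT a OR NOT c) AND (NOT a OR NOT b)   [distribute OR over AND]
≡ (c OR a) AND (c OR NOT b) AND (NOT a OR NOT c) AND (NOT a OR NOT b)   [simplify]

(c OR a) AND (c OR NOT b) AND (NOT a OR NOT c) AND (NOT a OR NOT b)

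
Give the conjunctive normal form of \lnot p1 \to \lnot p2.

\lnot p1 \to \lnot p2
≡ \lnot \lnot p1 \lor \lnot p2   (eliminate \to)
≡ p1 \lor \lnot p2   (double negation)

p1 \lor \lnot p2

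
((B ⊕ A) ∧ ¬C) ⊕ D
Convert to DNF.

(B ∧ ¬A ∧ ¬C ∧ ¬D) ∨ (¬B ∧ A ∧ ¬C ∧ ¬D) ∨ (¬B ∧ ¬A ∧ D) ∨ (A ∧ B ∧ D) ∨ (C ∧ D)

((B ⊕ A) ∧ ¬C) ⊕ D
= ((B ⊕ A) ∧ ¬C ∧ ¬D) ∨ (¬((B ⊕ A) ∧ ¬C) ∧ D)   — expand ⊕
= (((B ∧ ¬A) ∨ (¬B ∧ A)) ∧ ¬C ∧ ¬D) ∨ (¬((B ⊕ A) ∧ ¬C) ∧ D)   — expand ⊕
= (((B ∧ ¬A) ∨ (¬B ∧ A)) ∧ ¬C ∧ ¬D) ∨ (¬(((B ∧ ¬A) ∨ (¬B ∧ A)) ∧ ¬C) ∧ D)   — expand ⊕
= (((B ∧ ¬A) ∨ (¬B ∧ A)) ∧ ¬C ∧ ¬D) ∨ ((¬((B ∧ ¬A) ∨ (¬B ∧ A)) ∨ ¬¬C) ∧ D)   — De Morgan
= (((B ∧ ¬A) ∨ (¬B ∧ A)) ∧ ¬C ∧ ¬D) ∨ (((¬(B ∧ ¬A) ∧ ¬(¬B ∧ A)) ∨ ¬¬C) ∧ D)   — De Morgan
= (((B ∧ ¬A) ∨ (¬B ∧ A)) ∧ ¬C ∧ ¬D) ∨ ((((¬B ∨ ¬¬A) ∧ ¬(¬B ∧ A)) ∨ ¬¬C) ∧ D)   — De Morgan
= (((B ∧ ¬A) ∨ (¬B ∧ A)) ∧ ¬C ∧ ¬D) ∨ ((((¬B ∨ A) ∧ ¬(¬B ∧ A)) ∨ ¬¬C) ∧ D)   — double negation
= (((B ∧ ¬A) ∨ (¬B ∧ A)) ∧ ¬C ∧ ¬D) ∨ ((((¬B ∨ A) ∧ (¬¬B ∨ ¬A)) ∨ ¬¬C) ∧ D)   — De Morgan
= (((B ∧ ¬A) ∨ (¬B ∧ A)) ∧ ¬C ∧ ¬D) ∨ ((((¬B ∨ A) ∧ (B ∨ ¬A)) ∨ ¬¬C) ∧ D)   — double negation
= (((B ∧ ¬A) ∨ (¬B ∧ A)) ∧ ¬C ∧ ¬D) ∨ ((((¬B ∨ A) ∧ (B ∨ ¬A)) ∨ C) ∧ D)   — double negation
= (B ∧ ¬A ∧ ¬C ∧ ¬D) ∨ (¬B ∧ A ∧ ¬C ∧ ¬D) ∨ (¬B ∧ B ∧ D) ∨ (¬B ∧ ¬A ∧ D) ∨ (A ∧ B ∧ D) ∨ (A ∧ ¬A ∧ D) ∨ (C ∧ D)   — distribute ∧ over ∨
= (B ∧ ¬A ∧ ¬C ∧ ¬D) ∨ (¬B ∧ A ∧ ¬C ∧ ¬D) ∨ (¬B ∧ ¬A ∧ D) ∨ (A ∧ B ∧ D) ∨ (C ∧ D)   — simplify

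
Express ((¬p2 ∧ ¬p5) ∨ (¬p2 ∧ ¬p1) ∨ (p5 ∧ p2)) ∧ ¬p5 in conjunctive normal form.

((¬p2 ∧ ¬p5) ∨ (¬p2 ∧ ¬p1) ∨ (p5 ∧ p2)) ∧ ¬p5
= (¬p2 ∨ ¬p2 ∨ p5) ∧ (¬p2 ∨ ¬p2 ∨ p2) ∧ (¬p2 ∨ ¬p1 ∨ p5) ∧ (¬p2 ∨ ¬p1 ∨ p2) ∧ (¬p5 ∨ ¬p2 ∨ p5) ∧ (¬p5 ∨ ¬p2 ∨ p2) ∧ (¬p5 ∨ ¬p1 ∨ p5) ∧ (¬p5 ∨ ¬p1 ∨ p2) ∧ ¬p5
= (¬p2 ∨ p5) ∧ ¬p5

(¬p2 ∨ p5) ∧ ¬p5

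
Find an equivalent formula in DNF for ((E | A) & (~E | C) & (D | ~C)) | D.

(A & ~E & ~C) | D

((E | A) & (~E | C) & (D | ~C)) | D
≡ (E & ~E & D) | (E & ~E & ~C) | (E & C & D) | (E & C & ~C) | (A & ~E & D) | (A & ~E & ~C) | (A & C & D) | (A & C & ~C) | D   [distribute & over |]
≡ (A & ~E & ~C) | D   [simplify]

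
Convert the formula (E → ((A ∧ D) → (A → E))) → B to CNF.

(E → ((A ∧ D) → (A → E))) → B
= ¬(E → ((A ∧ D) → (A → E))) ∨ B   [eliminate →]
= ¬(¬E ∨ ((A ∧ D) → (A → E))) ∨ B   [eliminate →]
= ¬(¬E ∨ ¬(A ∧ D) ∨ (A → E)) ∨ B   [eliminate →]
= ¬(¬E ∨ ¬(A ∧ D) ∨ ¬A ∨ E) ∨ B   [eliminate →]
= (¬¬E ∧ ¬¬(A ∧ D) ∧ ¬¬A ∧ ¬E) ∨ B   [De Morgan]
= (E ∧ ¬¬(A ∧ D) ∧ ¬¬A ∧ ¬E) ∨ B   [double negation]
= (E ∧ A ∧ D ∧ ¬¬A ∧ ¬E) ∨ B   [double negation]
= (E ∧ A ∧ D ∧ A ∧ ¬E) ∨ B   [double negation]
= (E ∨ B) ∧ (A ∨ B) ∧ (D ∨ B) ∧ (A ∨ B) ∧ (¬E ∨ B)   [distribute ∨ over ∧]
= (E ∨ B) ∧ (A ∨ B) ∧ (D ∨ B) ∧ (¬E ∨ B)   [simplify]

(E ∨ B) ∧ (A ∨ B) ∧ (D ∨ B) ∧ (¬E ∨ B)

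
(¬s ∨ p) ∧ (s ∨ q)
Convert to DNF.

(¬s ∧ q) ∨ (p ∧ s) ∨ (p ∧ q)

(¬s ∨ p) ∧ (s ∨ q)
≡ (¬s ∧ s) ∨ (¬s ∧ q) ∨ (p ∧ s) ∨ (p ∧ q)   [distribute ∧ over ∨]
≡ (¬s ∧ q) ∨ (p ∧ s) ∨ (p ∧ q)   [simplify]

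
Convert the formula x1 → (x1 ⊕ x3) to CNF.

¬x1 ∨ ¬x3

x1 → (x1 ⊕ x3)
≡ ¬x1 ∨ (x1 ⊕ x3)   [eliminate →]
≡ ¬x1 ∨ ((x1 ∨ x3) ∧ ¬(x1 ∧ x3))   [expand ⊕]
≡ ¬x1 ∨ ((x1 ∨ x3) ∧ (¬x1 ∨ ¬x3))   [De Morgan]
≡ (¬x1 ∨ x1 ∨ x3) ∧ (¬x1 ∨ ¬x1 ∨ ¬x3)   [distribute ∨ over ∧]
≡ ¬x1 ∨ ¬x3   [simplify]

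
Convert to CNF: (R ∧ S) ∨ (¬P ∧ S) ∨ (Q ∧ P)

(R ∨ ¬P ∨ Q) ∧ (S ∨ Q) ∧ (S ∨ P)

(R ∧ S) ∨ (¬P ∧ S) ∨ (Q ∧ P)
= (R ∨ ¬P ∨ Q) ∧ (R ∨ ¬P ∨ P) ∧ (R ∨ S ∨ Q) ∧ (R ∨ S ∨ P) ∧ (S ∨ ¬P ∨ Q) ∧ (S ∨ ¬P ∨ P) ∧ (S ∨ S ∨ Q) ∧ (S ∨ S ∨ P)   — distribute ∨ over ∧
= (R ∨ ¬P ∨ Q) ∧ (S ∨ Q) ∧ (S ∨ P)   — simplify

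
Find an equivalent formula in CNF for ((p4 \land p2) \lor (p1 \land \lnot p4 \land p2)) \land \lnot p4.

((p4 \land p2) \lor (p1 \land \lnot p4 \land p2)) \land \lnot p4
≡ (p4 \lor p1) \land (p4 \lor \lnot p4) \land (p4 \lor p2) \land (p2 \lor p1) \land (p2 \lor \lnot p4) \land (p2 \lor p2) \land \lnot p4   [distribute \lor over \land]
≡ (p4 \lor p1) \land p2 \land \lnot p4   [simplify]

(p4 \lor p1) \land p2 \land \lnot p4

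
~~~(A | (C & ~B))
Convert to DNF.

~~~(A | (C & ~B))
⇔ ~(A | (C & ~B))   [double negation]
⇔ ~A & ~(C & ~B)   [De Morgan]
⇔ ~A & (~C | ~~B)   [De Morgan]
⇔ ~A & (~C | B)   [double negation]
⇔ (~A & ~C) | (~A & B)   [distribute & over |]

(~A & ~C) | (~A & B)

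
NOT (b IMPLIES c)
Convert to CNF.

b AND NOT c

NOT (b IMPLIES c)
≡ NOT (NOT b OR c)   — eliminate IMPLIES
≡ NOT NOT b AND NOT c   — De Morgan
≡ b AND NOT c   — double negation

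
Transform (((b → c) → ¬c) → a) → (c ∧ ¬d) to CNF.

(((b → c) → ¬c) → a) → (c ∧ ¬d)
= ¬(((b → c) → ¬c) → a) ∨ (c ∧ ¬d)   — eliminate →
= ¬(¬((b → c) → ¬c) ∨ a) ∨ (c ∧ ¬d)   — eliminate →
= ¬(¬(¬(b → c) ∨ ¬c) ∨ a) ∨ (c ∧ ¬d)   — eliminate →
= ¬(¬(¬(¬b ∨ c) ∨ ¬c) ∨ a) ∨ (c ∧ ¬d)   — eliminate →
= (¬¬(¬(¬b ∨ c) ∨ ¬c) ∧ ¬a) ∨ (c ∧ ¬d)   — De Morgan
= ((¬(¬b ∨ c) ∨ ¬c) ∧ ¬a) ∨ (c ∧ ¬d)   — double negation
= (((¬¬b ∧ ¬c) ∨ ¬c) ∧ ¬a) ∨ (c ∧ ¬d)   — De Morgan
= (((b ∧ ¬c) ∨ ¬c) ∧ ¬a) ∨ (c ∧ ¬d)   — double negation
= (b ∨ ¬c ∨ c) ∧ (b ∨ ¬c ∨ ¬d) ∧ (¬c ∨ ¬c ∨ c) ∧ (¬c ∨ ¬c ∨ ¬d) ∧ (¬a ∨ c) ∧ (¬a ∨ ¬d)   — distribute ∨ over ∧
= (¬c ∨ ¬d) ∧ (¬a ∨ c) ∧ (¬a ∨ ¬d)   — simplify

(¬c ∨ ¬d) ∧ (¬a ∨ c) ∧ (¬a ∨ ¬d)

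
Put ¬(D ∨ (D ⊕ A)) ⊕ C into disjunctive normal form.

(¬D ∧ ¬A ∧ ¬C) ∨ (D ∧ C) ∨ (¬D ∧ A ∧ C)

¬(D ∨ (D ⊕ A)) ⊕ C
= (¬(D ∨ (D ⊕ A)) ∧ ¬C) ∨ (¬¬(D ∨ (D ⊕ A)) ∧ C)   [expand ⊕]
= (¬(D ∨ (D ∧ ¬A) ∨ (¬D ∧ A)) ∧ ¬C) ∨ (¬¬(D ∨ (D ⊕ A)) ∧ C)   [expand ⊕]
= (¬(D ∨ (D ∧ ¬A) ∨ (¬D ∧ A)) ∧ ¬C) ∨ (¬¬(D ∨ (D ∧ ¬A) ∨ (¬D ∧ A)) ∧ C)   [expand ⊕]
= (¬D ∧ ¬(D ∧ ¬A) ∧ ¬(¬D ∧ A) ∧ ¬C) ∨ (¬¬(D ∨ (D ∧ ¬A) ∨ (¬D ∧ A)) ∧ C)   [De Morgan]
= (¬D ∧ (¬D ∨ ¬¬A) ∧ ¬(¬D ∧ A) ∧ ¬C) ∨ (¬¬(D ∨ (D ∧ ¬A) ∨ (¬D ∧ A)) ∧ C)   [De Morgan]
= (¬D ∧ (¬D ∨ A) ∧ ¬(¬D ∧ A) ∧ ¬C) ∨ (¬¬(D ∨ (D ∧ ¬A) ∨ (¬D ∧ A)) ∧ C)   [double negation]
= (¬D ∧ (¬D ∨ A) ∧ (¬¬D ∨ ¬A) ∧ ¬C) ∨ (¬¬(D ∨ (D ∧ ¬A) ∨ (¬D ∧ A)) ∧ C)   [De Morgan]
= (¬D ∧ (¬D ∨ A) ∧ (D ∨ ¬A) ∧ ¬C) ∨ (¬¬(D ∨ (D ∧ ¬A) ∨ (¬D ∧ A)) ∧ C)   [double negation]
= (¬D ∧ (¬D ∨ A) ∧ (D ∨ ¬A) ∧ ¬C) ∨ ((D ∨ (D ∧ ¬A) ∨ (¬D ∧ A)) ∧ C)   [double negation]
= (¬D ∧ ¬D ∧ D ∧ ¬C) ∨ (¬D ∧ ¬D ∧ ¬A ∧ ¬C) ∨ (¬D ∧ A ∧ D ∧ ¬C) ∨ (¬D ∧ A ∧ ¬A ∧ ¬C) ∨ (D ∧ C) ∨ (D ∧ ¬A ∧ C) ∨ (¬D ∧ A ∧ C)   [distribute ∧ over ∨]
= (¬D ∧ ¬A ∧ ¬C) ∨ (D ∧ C) ∨ (¬D ∧ A ∧ C)   [simplify]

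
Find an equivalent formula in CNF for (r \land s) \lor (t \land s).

(r \land s) \lor (t \land s)
≡ (r \lor t) \land (r \lor s) \land (s \lor t) \land (s \lor s)   (distribute \lor over \land)
≡ (r \lor t) \land s   (simplify)

(r \lor t) \land s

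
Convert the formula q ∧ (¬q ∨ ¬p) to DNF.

q ∧ (¬q ∨ ¬p)
⇔ (q ∧ ¬q) ∨ (q ∧ ¬p)   (distribute ∧ over ∨)
⇔ q ∧ ¬p   (simplify)

q ∧ ¬p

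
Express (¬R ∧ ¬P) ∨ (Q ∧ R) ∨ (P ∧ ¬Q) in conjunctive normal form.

(¬R ∧ ¬P) ∨ (Q ∧ R) ∨ (P ∧ ¬Q)
⇔ (¬R ∨ Q ∨ P) ∧ (¬R ∨ Q ∨ ¬Q) ∧ (¬R ∨ R ∨ P) ∧ (¬R ∨ R ∨ ¬Q) ∧ (¬P ∨ Q ∨ P) ∧ (¬P ∨ Q ∨ ¬Q) ∧ (¬P ∨ R ∨ P) ∧ (¬P ∨ R ∨ ¬Q)   [distribute ∨ over ∧]
⇔ (¬R ∨ Q ∨ P) ∧ (¬P ∨ R ∨ ¬Q)   [simplify]

(¬R ∨ Q ∨ P) ∧ (¬P ∨ R ∨ ¬Q)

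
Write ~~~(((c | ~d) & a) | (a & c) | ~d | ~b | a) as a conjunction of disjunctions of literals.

~~~(((c | ~d) & a) | (a & c) | ~d | ~b | a)
≡ ~(((c | ~d) & a) | (a & c) | ~d | ~b | a)   [double negation]
≡ ~((c | ~d) & a) & ~(a & c) & ~~d & ~~b & ~a   [De Morgan]
≡ (~(c | ~d) | ~a) & ~(a & c) & ~~d & ~~b & ~a   [De Morgan]
≡ ((~c & ~~d) | ~a) & ~(a & c) & ~~d & ~~b & ~a   [De Morgan]
≡ ((~c & d) | ~a) & ~(a & c) & ~~d & ~~b & ~a   [double negation]
≡ ((~c & d) | ~a) & (~a | ~c) & ~~d & ~~b & ~a   [De Morgan]
≡ ((~c & d) | ~a) & (~a | ~c) & d & ~~b & ~a   [double negation]
≡ ((~c & d) | ~a) & (~a | ~c) & d & b & ~a   [double negation]
≡ (~c | ~a) & (d | ~a) & (~a | ~c) & d & b & ~a   [distribute | over &]
≡ d & b & ~a   [simplify]

d & b & ~a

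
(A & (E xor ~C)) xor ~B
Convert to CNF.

(A | ~B) & (E | ~C | ~B) & (~E | C | ~B) & (~A | ~E | ~C | B) & (~A | C | E | B)

(A & (E xor ~C)) xor ~B
≡ ((A & (E xor ~C)) | ~B) & ~(A & (E xor ~C) & ~B)   [expand xor]
≡ ((A & (E | ~C) & ~(E & ~C)) | ~B) & ~(A & (E xor ~C) & ~B)   [expand xor]
≡ ((A & (E | ~C) & ~(E & ~C)) | ~B) & ~(A & (E | ~C) & ~(E & ~C) & ~B)   [expand xor]
≡ ((A & (E | ~C) & (~E | ~~C)) | ~B) & ~(A & (E | ~C) & ~(E & ~C) & ~B)   [De Morgan]
≡ ((A & (E | ~C) & (~E | C)) | ~B) & ~(A & (E | ~C) & ~(E & ~C) & ~B)   [double negation]
≡ ((A & (E | ~C) & (~E | C)) | ~B) & (~A | ~(E | ~C) | ~~(E & ~C) | ~~B)   [De Morgan]
≡ ((A & (E | ~C) & (~E | C)) | ~B) & (~A | (~E & ~~C) | ~~(E & ~C) | ~~B)   [De Morgan]
≡ ((A & (E | ~C) & (~E | C)) | ~B) & (~A | (~E & C) | ~~(E & ~C) | ~~B)   [double negation]
≡ ((A & (E | ~C) & (~E | C)) | ~B) & (~A | (~E & C) | (E & ~C) | ~~B)   [double negation]
≡ ((A & (E | ~C) & (~E | C)) | ~B) & (~A | (~E & C) | (E & ~C) | B)   [double negation]
≡ (A | ~B) & (E | ~C | ~B) & (~E | C | ~B) & (~A | ~E | E | B) & (~A | ~E | ~C | B) & (~A | C | E | B) & (~A | C | ~C | B)   [distribute | over &]
≡ (A | ~B) & (E | ~C | ~B) & (~E | C | ~B) & (~A | ~E | ~C | B) & (~A | C | E | B)   [simplify]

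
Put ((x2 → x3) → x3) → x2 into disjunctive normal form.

((x2 → x3) → x3) → x2
= ¬((x2 → x3) → x3) ∨ x2
= ¬(¬(x2 → x3) ∨ x3) ∨ x2
= ¬(¬(¬x2 ∨ x3) ∨ x3) ∨ x2
= (¬¬(¬x2 ∨ x3) ∧ ¬x3) ∨ x2
= ((¬x2 ∨ x3) ∧ ¬x3) ∨ x2
= (¬x2 ∧ ¬x3) ∨ (x3 ∧ ¬x3) ∨ x2
= (¬x2 ∧ ¬x3) ∨ x2

(¬x2 ∧ ¬x3) ∨ x2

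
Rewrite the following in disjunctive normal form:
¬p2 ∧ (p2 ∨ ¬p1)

¬p2 ∧ (p2 ∨ ¬p1)
= (¬p2 ∧ p2) ∨ (¬p2 ∧ ¬p1)
= ¬p2 ∧ ¬p1

¬p2 ∧ ¬p1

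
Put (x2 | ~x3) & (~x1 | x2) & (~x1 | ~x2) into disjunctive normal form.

(x2 & ~x1) | (~x3 & ~x1)

(x2 | ~x3) & (~x1 | x2) & (~x1 | ~x2)
= (x2 & ~x1 & ~x1) | (x2 & ~x1 & ~x2) | (x2 & x2 & ~x1) | (x2 & x2 & ~x2) | (~x3 & ~x1 & ~x1) | (~x3 & ~x1 & ~x2) | (~x3 & x2 & ~x1) | (~x3 & x2 & ~x2)   (distribute & over |)
= (x2 & ~x1) | (~x3 & ~x1)   (simplify)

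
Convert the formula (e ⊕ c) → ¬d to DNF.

(¬e ∧ ¬c) ∨ (c ∧ e) ∨ ¬d

(e ⊕ c) → ¬d
≡ ¬(e ⊕ c) ∨ ¬d   [eliminate →]
≡ ¬((e ∧ ¬c) ∨ (¬e ∧ c)) ∨ ¬d   [expand ⊕]
≡ (¬(e ∧ ¬c) ∧ ¬(¬e ∧ c)) ∨ ¬d   [De Morgan]
≡ ((¬e ∨ ¬¬c) ∧ ¬(¬e ∧ c)) ∨ ¬d   [De Morgan]
≡ ((¬e ∨ c) ∧ ¬(¬e ∧ c)) ∨ ¬d   [double negation]
≡ ((¬e ∨ c) ∧ (¬¬e ∨ ¬c)) ∨ ¬d   [De Morgan]
≡ ((¬e ∨ c) ∧ (e ∨ ¬c)) ∨ ¬d   [double negation]
≡ (¬e ∧ e) ∨ (¬e ∧ ¬c) ∨ (c ∧ e) ∨ (c ∧ ¬c) ∨ ¬d   [distribute ∧ over ∨]
≡ (¬e ∧ ¬c) ∨ (c ∧ e) ∨ ¬d   [simplify]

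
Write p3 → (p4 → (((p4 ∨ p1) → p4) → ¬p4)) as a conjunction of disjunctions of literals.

¬p3 ∨ ¬p4

p3 → (p4 → (((p4 ∨ p1) → p4) → ¬p4))
≡ ¬p3 ∨ (p4 → (((p4 ∨ p1) → p4) → ¬p4))   — eliminate →
≡ ¬p3 ∨ ¬p4 ∨ (((p4 ∨ p1) → p4) → ¬p4)   — eliminate →
≡ ¬p3 ∨ ¬p4 ∨ ¬((p4 ∨ p1) → p4) ∨ ¬p4   — eliminate →
≡ ¬p3 ∨ ¬p4 ∨ ¬(¬(p4 ∨ p1) ∨ p4) ∨ ¬p4   — eliminate →
≡ ¬p3 ∨ ¬p4 ∨ (¬¬(p4 ∨ p1) ∧ ¬p4) ∨ ¬p4   — De Morgan
≡ ¬p3 ∨ ¬p4 ∨ ((p4 ∨ p1) ∧ ¬p4) ∨ ¬p4   — double negation
≡ (¬p3 ∨ ¬p4 ∨ p4 ∨ p1 ∨ ¬p4) ∧ (¬p3 ∨ ¬p4 ∨ ¬p4 ∨ ¬p4)   — distribute ∨ over ∧
≡ ¬p3 ∨ ¬p4   — simplify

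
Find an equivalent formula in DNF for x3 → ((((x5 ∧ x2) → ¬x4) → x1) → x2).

¬x3 ∨ (¬x5 ∧ ¬x1) ∨ (¬x2 ∧ ¬x1) ∨ (¬x4 ∧ ¬x1) ∨ x2

x3 → ((((x5 ∧ x2) → ¬x4) → x1) → x2)
= ¬x3 ∨ ((((x5 ∧ x2) → ¬x4) → x1) → x2)   [eliminate →]
= ¬x3 ∨ ¬(((x5 ∧ x2) → ¬x4) → x1) ∨ x2   [eliminate →]
= ¬x3 ∨ ¬(¬((x5 ∧ x2) → ¬x4) ∨ x1) ∨ x2   [eliminate →]
= ¬x3 ∨ ¬(¬(¬(x5 ∧ x2) ∨ ¬x4) ∨ x1) ∨ x2   [eliminate →]
= ¬x3 ∨ (¬¬(¬(x5 ∧ x2) ∨ ¬x4) ∧ ¬x1) ∨ x2   [De Morgan]
= ¬x3 ∨ ((¬(x5 ∧ x2) ∨ ¬x4) ∧ ¬x1) ∨ x2   [double negation]
= ¬x3 ∨ ((¬x5 ∨ ¬x2 ∨ ¬x4) ∧ ¬x1) ∨ x2   [De Morgan]
= ¬x3 ∨ (¬x5 ∧ ¬x1) ∨ (¬x2 ∧ ¬x1) ∨ (¬x4 ∧ ¬x1) ∨ x2   [distribute ∧ over ∨]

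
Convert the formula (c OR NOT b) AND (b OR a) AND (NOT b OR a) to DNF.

(c AND a) OR (NOT b AND a)

(c OR NOT b) AND (b OR a) AND (NOT b OR a)
= (c AND b AND NOT b) OR (c AND b AND a) OR (c AND a AND NOT b) OR (c AND a AND a) OR (NOT b AND b AND NOT b) OR (NOT b AND b AND a) OR (NOT b AND a AND NOT b) OR (NOT b AND a AND a)   [distribute AND over OR]
= (c AND a) OR (NOT b AND a)   [simplify]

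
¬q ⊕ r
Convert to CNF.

¬q ⊕ r
≡ (¬q ∨ r) ∧ ¬(¬q ∧ r)   [expand ⊕]
≡ (¬q ∨ r) ∧ (¬¬q ∨ ¬r)   [De Morgan]
≡ (¬q ∨ r) ∧ (q ∨ ¬r)   [double negation]

(¬q ∨ r) ∧ (q ∨ ¬r)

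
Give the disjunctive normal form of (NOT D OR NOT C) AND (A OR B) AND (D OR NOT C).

(NOT D OR NOT C) AND (A OR B) AND (D OR NOT C)
= (NOT D AND A AND D) OR (NOT D AND A AND NOT C) OR (NOT D AND B AND D) OR (NOT D AND B AND NOT C) OR (NOT C AND A AND D) OR (NOT C AND A AND NOT C) OR (NOT C AND B AND D) OR (NOT C AND B AND NOT C)   [distribute AND over OR]
= (NOT C AND A) OR (NOT C AND B)   [simplify]

(NOT C AND A) OR (NOT C AND B)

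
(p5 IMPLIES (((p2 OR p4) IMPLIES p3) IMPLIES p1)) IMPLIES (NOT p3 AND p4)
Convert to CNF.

(p5 OR NOT p3) AND (p5 OR p4) AND (NOT p2 OR p3 OR p4) AND (NOT p1 OR NOT p3) AND (NOT p1 OR p4)

(p5 IMPLIES (((p2 OR p4) IMPLIES p3) IMPLIES p1)) IMPLIES (NOT p3 AND p4)
≡ NOT (p5 IMPLIES (((p2 OR p4) IMPLIES p3) IMPLIES p1)) OR (NOT p3 AND p4)
≡ NOT (NOT p5 OR (((p2 OR p4) IMPLIES p3) IMPLIES p1)) OR (NOT p3 AND p4)
≡ NOT (NOT p5 OR NOT ((p2 OR p4) IMPLIES p3) OR p1) OR (NOT p3 AND p4)
≡ NOT (NOT p5 OR NOT (NOT (p2 OR p4) OR p3) OR p1) OR (NOT p3 AND p4)
≡ (NOT NOT p5 AND NOT NOT (NOT (p2 OR p4) OR p3) AND NOT p1) OR (NOT p3 AND p4)
≡ (p5 AND NOT NOT (NOT (p2 OR p4) OR p3) AND NOT p1) OR (NOT p3 AND p4)
≡ (p5 AND (NOT (p2 OR p4) OR p3) AND NOT p1) OR (NOT p3 AND p4)
≡ (p5 AND ((NOT p2 AND NOT p4) OR p3) AND NOT p1) OR (NOT p3 AND p4)
≡ (p5 OR NOT p3) AND (p5 OR p4) AND (NOT p2 OR p3 OR NOT p3) AND (NOT p2 OR p3 OR p4) AND (NOT p4 OR p3 OR NOT p3) AND (NOT p4 OR p3 OR p4) AND (NOT p1 OR NOT p3) AND (NOT p1 OR p4)
≡ (p5 OR NOT p3) AND (p5 OR p4) AND (NOT p2 OR p3 OR p4) AND (NOT p1 OR NOT p3) AND (NOT p1 OR p4)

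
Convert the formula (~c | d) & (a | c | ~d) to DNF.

(~c | d) & (a | c | ~d)
≡ (~c & a) | (~c & c) | (~c & ~d) | (d & a) | (d & c) | (d & ~d)   (distribute & over |)
≡ (~c & a) | (~c & ~d) | (d & a) | (d & c)   (simplify)

(~c & a) | (~c & ~d) | (d & a) | (d & c)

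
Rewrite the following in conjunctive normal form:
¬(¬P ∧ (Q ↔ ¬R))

(P ∨ Q ∨ ¬R) ∧ (P ∨ R ∨ ¬Q)

¬(¬P ∧ (Q ↔ ¬R))
⇔ ¬(¬P ∧ (Q → ¬R) ∧ (¬R → Q))   (eliminate ↔)
⇔ ¬(¬P ∧ (¬Q ∨ ¬R) ∧ (¬R → Q))   (eliminate →)
⇔ ¬(¬P ∧ (¬Q ∨ ¬R) ∧ (¬¬R ∨ Q))   (eliminate →)
⇔ ¬¬P ∨ ¬(¬Q ∨ ¬R) ∨ ¬(¬¬R ∨ Q)   (De Morgan)
⇔ P ∨ ¬(¬Q ∨ ¬R) ∨ ¬(¬¬R ∨ Q)   (double negation)
⇔ P ∨ (¬¬Q ∧ ¬¬R) ∨ ¬(¬¬R ∨ Q)   (De Morgan)
⇔ P ∨ (Q ∧ ¬¬R) ∨ ¬(¬¬R ∨ Q)   (double negation)
⇔ P ∨ (Q ∧ R) ∨ ¬(¬¬R ∨ Q)   (double negation)
⇔ P ∨ (Q ∧ R) ∨ (¬¬¬R ∧ ¬Q)   (De Morgan)
⇔ P ∨ (Q ∧ R) ∨ (¬R ∧ ¬Q)   (double negation)
⇔ (P ∨ Q ∨ ¬R) ∧ (P ∨ Q ∨ ¬Q) ∧ (P ∨ R ∨ ¬R) ∧ (P ∨ R ∨ ¬Q)   (distribute ∨ over ∧)
⇔ (P ∨ Q ∨ ¬R) ∧ (P ∨ R ∨ ¬Q)   (simplify)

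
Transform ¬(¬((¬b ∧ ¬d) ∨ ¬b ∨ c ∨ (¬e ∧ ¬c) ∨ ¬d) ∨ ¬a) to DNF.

(¬b ∧ a) ∨ (c ∧ a) ∨ (¬e ∧ ¬c ∧ a) ∨ (¬d ∧ a)

¬(¬((¬b ∧ ¬d) ∨ ¬b ∨ c ∨ (¬e ∧ ¬c) ∨ ¬d) ∨ ¬a)
≡ ¬¬((¬b ∧ ¬d) ∨ ¬b ∨ c ∨ (¬e ∧ ¬c) ∨ ¬d) ∧ ¬¬a   [De Morgan]
≡ ((¬b ∧ ¬d) ∨ ¬b ∨ c ∨ (¬e ∧ ¬c) ∨ ¬d) ∧ ¬¬a   [double negation]
≡ ((¬b ∧ ¬d) ∨ ¬b ∨ c ∨ (¬e ∧ ¬c) ∨ ¬d) ∧ a   [double negation]
≡ (¬b ∧ ¬d ∧ a) ∨ (¬b ∧ a) ∨ (c ∧ a) ∨ (¬e ∧ ¬c ∧ a) ∨ (¬d ∧ a)   [distribute ∧ over ∨]
≡ (¬b ∧ a) ∨ (c ∧ a) ∨ (¬e ∧ ¬c ∧ a) ∨ (¬d ∧ a)   [simplify]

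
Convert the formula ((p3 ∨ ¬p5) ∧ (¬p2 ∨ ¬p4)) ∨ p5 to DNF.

((p3 ∨ ¬p5) ∧ (¬p2 ∨ ¬p4)) ∨ p5
= (p3 ∧ ¬p2) ∨ (p3 ∧ ¬p4) ∨ (¬p5 ∧ ¬p2) ∨ (¬p5 ∧ ¬p4) ∨ p5   (distribute ∧ over ∨)

(p3 ∧ ¬p2) ∨ (p3 ∧ ¬p4) ∨ (¬p5 ∧ ¬p2) ∨ (¬p5 ∧ ¬p4) ∨ p5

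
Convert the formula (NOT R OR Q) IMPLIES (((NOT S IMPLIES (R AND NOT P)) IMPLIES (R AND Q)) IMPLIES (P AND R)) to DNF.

(R AND NOT Q) OR (S AND NOT R) OR (S AND NOT Q) OR (P AND R)

(NOT R OR Q) IMPLIES (((NOT S IMPLIES (R AND NOT P)) IMPLIES (R AND Q)) IMPLIES (P AND R))
⇔ NOT (NOT R OR Q) OR (((NOT S IMPLIES (R AND NOT P)) IMPLIES (R AND Q)) IMPLIES (P AND R))   (eliminate IMPLIES)
⇔ NOT (NOT R OR Q) OR NOT ((NOT S IMPLIES (R AND NOT P)) IMPLIES (R AND Q)) OR (P AND R)   (eliminate IMPLIES)
⇔ NOT (NOT R OR Q) OR NOT (NOT (NOT S IMPLIES (R AND NOT P)) OR (R AND Q)) OR (P AND R)   (eliminate IMPLIES)
⇔ NOT (NOT R OR Q) OR NOT (NOT (NOT NOT S OR (R AND NOT P)) OR (R AND Q)) OR (P AND R)   (eliminate IMPLIES)
⇔ (NOT NOT R AND NOT Q) OR NOT (NOT (NOT NOT S OR (R AND NOT P)) OR (R AND Q)) OR (P AND R)   (De Morgan)
⇔ (R AND NOT Q) OR NOT (NOT (NOT NOT S OR (R AND NOT P)) OR (R AND Q)) OR (P AND R)   (double negation)
⇔ (R AND NOT Q) OR (NOT NOT (NOT NOT S OR (R AND NOT P)) AND NOT (R AND Q)) OR (P AND R)   (De Morgan)
⇔ (R AND NOT Q) OR ((NOT NOT S OR (R AND NOT P)) AND NOT (R AND Q)) OR (P AND R)   (double negation)
⇔ (R AND NOT Q) OR ((S OR (R AND NOT P)) AND NOT (R AND Q)) OR (P AND R)   (double negation)
⇔ (R AND NOT Q) OR ((S OR (R AND NOT P)) AND (NOT R OR NOT Q)) OR (P AND R)   (De Morgan)
⇔ (R AND NOT Q) OR (S AND NOT R) OR (S AND NOT Q) OR (R AND NOT P AND NOT R) OR (R AND NOT P AND NOT Q) OR (P AND R)   (distribute AND over OR)
⇔ (R AND NOT Q) OR (S AND NOT R) OR (S AND NOT Q) OR (P AND R)   (simplify)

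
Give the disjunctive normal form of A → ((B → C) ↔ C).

A → ((B → C) ↔ C)
⇔ ¬A ∨ ((B → C) ↔ C)   — eliminate →
⇔ ¬A ∨ (((B → C) → C) ∧ (C → (B → C)))   — eliminate ↔
⇔ ¬A ∨ ((¬(B → C) ∨ C) ∧ (C → (B → C)))   — eliminate →
⇔ ¬A ∨ ((¬(¬B ∨ C) ∨ C) ∧ (C → (B → C)))   — eliminate →
⇔ ¬A ∨ ((¬(¬B ∨ C) ∨ C) ∧ (¬C ∨ (B → C)))   — eliminate →
⇔ ¬A ∨ ((¬(¬B ∨ C) ∨ C) ∧ (¬C ∨ ¬B ∨ C))   — eliminate →
⇔ ¬A ∨ (((¬¬B ∧ ¬C) ∨ C) ∧ (¬C ∨ ¬B ∨ C))   — De Morgan
⇔ ¬A ∨ (((B ∧ ¬C) ∨ C) ∧ (¬C ∨ ¬B ∨ C))   — double negation
⇔ ¬A ∨ (B ∧ ¬C ∧ ¬C) ∨ (B ∧ ¬C ∧ ¬B) ∨ (B ∧ ¬C ∧ C) ∨ (C ∧ ¬C) ∨ (C ∧ ¬B) ∨ (C ∧ C)   — distribute ∧ over ∨
⇔ ¬A ∨ (B ∧ ¬C) ∨ C   — simplify

¬A ∨ (B ∧ ¬C) ∨ C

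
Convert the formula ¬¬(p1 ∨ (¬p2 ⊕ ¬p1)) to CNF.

p1 ∨ p2

¬¬(p1 ∨ (¬p2 ⊕ ¬p1))
≡ ¬¬(p1 ∨ ((¬p2 ∨ ¬p1) ∧ ¬(¬p2 ∧ ¬p1)))   (expand ⊕)
≡ p1 ∨ ((¬p2 ∨ ¬p1) ∧ ¬(¬p2 ∧ ¬p1))   (double negation)
≡ p1 ∨ ((¬p2 ∨ ¬p1) ∧ (¬¬p2 ∨ ¬¬p1))   (De Morgan)
≡ p1 ∨ ((¬p2 ∨ ¬p1) ∧ (p2 ∨ ¬¬p1))   (double negation)
≡ p1 ∨ ((¬p2 ∨ ¬p1) ∧ (p2 ∨ p1))   (double negation)
≡ (p1 ∨ ¬p2 ∨ ¬p1) ∧ (p1 ∨ p2 ∨ p1)   (distribute ∨ over ∧)
≡ p1 ∨ p2   (simplify)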